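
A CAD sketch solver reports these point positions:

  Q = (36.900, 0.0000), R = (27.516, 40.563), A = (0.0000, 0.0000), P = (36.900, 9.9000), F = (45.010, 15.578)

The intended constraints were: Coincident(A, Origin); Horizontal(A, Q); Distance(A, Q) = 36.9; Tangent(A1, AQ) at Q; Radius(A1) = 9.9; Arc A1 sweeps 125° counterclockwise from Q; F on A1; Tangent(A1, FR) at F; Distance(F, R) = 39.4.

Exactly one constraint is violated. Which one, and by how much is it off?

Distance(F, R) = 39.4 — off by 8.90.

A = (0.00, 0.00) ✓; A.y = 0.00, Q.y = 0.00 ✓; |AQ| = 36.90 ✓; ∠(PQ, QA) = 90.00° ✓; |PQ| = 9.900 ✓; bearing(P→F) − bearing(P→Q) = 125.0° ✓; |PF| = 9.900 ✓; ∠(PF, FR) = 90.00° ✓; |FR| = 30.50 ✗.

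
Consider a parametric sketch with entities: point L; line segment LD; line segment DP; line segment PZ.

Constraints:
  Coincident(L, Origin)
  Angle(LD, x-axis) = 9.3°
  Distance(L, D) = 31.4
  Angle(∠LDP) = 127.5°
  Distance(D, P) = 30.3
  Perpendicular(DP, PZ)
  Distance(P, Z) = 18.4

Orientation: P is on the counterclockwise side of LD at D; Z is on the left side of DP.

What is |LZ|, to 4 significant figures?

49.84

L is at the origin; LD runs at 9.3° with length 31.4, so D = 31.4·(cos 9.3°, sin 9.3°) = (30.99, 5.074). ∠LDP = 127.5°, so DP runs at 9.3° + (180° − 127.5°) = 61.80° from the x-axis; with |DP| = 30.3, P = D + 30.3·(cos 61.80°, sin 61.80°) = (45.31, 31.78). DP is perpendicular to PZ; with |PZ| = 18.4 on the left of DP, Z = P + 18.4·(-0.8813, 0.4726) = (29.09, 40.47). Then |LZ| = |Z − L| = 49.84.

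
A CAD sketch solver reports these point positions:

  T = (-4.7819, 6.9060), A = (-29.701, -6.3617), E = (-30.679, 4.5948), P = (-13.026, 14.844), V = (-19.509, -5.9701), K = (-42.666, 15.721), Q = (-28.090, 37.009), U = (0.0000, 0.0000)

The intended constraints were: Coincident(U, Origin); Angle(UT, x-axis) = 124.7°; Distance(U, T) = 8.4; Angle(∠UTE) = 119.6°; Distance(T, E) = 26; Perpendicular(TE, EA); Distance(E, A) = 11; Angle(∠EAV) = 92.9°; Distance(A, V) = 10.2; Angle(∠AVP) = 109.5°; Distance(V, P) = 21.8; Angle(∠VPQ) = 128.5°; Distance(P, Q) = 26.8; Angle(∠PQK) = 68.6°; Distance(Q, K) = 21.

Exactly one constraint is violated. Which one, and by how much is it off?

Distance(Q, K) = 21 — off by 4.80.

U = (0.00, 0.00) ✓; UT at 124.7° ✓; |UT| = 8.400 ✓; ∠UTE = 119.6° ✓; |TE| = 26.00 ✓; ∠(TE, EA) = 90.00° ✓; |EA| = 11.00 ✓; ∠EAV = 92.90° ✓; |AV| = 10.20 ✓; ∠AVP = 109.5° ✓; |VP| = 21.80 ✓; ∠VPQ = 128.5° ✓; |PQ| = 26.80 ✓; ∠PQK = 68.60° ✓; |QK| = 25.80 ✗.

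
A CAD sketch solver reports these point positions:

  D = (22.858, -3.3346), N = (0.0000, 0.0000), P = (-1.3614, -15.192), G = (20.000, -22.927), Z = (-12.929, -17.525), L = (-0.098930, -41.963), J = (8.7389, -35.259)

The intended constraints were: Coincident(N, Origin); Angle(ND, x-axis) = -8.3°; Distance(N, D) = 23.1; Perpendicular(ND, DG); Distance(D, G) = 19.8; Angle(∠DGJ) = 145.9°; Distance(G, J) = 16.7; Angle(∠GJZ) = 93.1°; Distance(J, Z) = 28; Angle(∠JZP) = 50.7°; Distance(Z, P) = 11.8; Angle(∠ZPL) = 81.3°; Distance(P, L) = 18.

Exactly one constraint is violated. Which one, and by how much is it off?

Distance(P, L) = 18 — off by 8.80.

N = (0.00, 0.00) ✓; ND at -8.300° ✓; |ND| = 23.10 ✓; ∠(ND, DG) = 90.00° ✓; |DG| = 19.80 ✓; ∠DGJ = 145.9° ✓; |GJ| = 16.70 ✓; ∠GJZ = 93.10° ✓; |JZ| = 28.00 ✓; ∠JZP = 50.70° ✓; |ZP| = 11.80 ✓; ∠ZPL = 81.30° ✓; |PL| = 26.80 ✗.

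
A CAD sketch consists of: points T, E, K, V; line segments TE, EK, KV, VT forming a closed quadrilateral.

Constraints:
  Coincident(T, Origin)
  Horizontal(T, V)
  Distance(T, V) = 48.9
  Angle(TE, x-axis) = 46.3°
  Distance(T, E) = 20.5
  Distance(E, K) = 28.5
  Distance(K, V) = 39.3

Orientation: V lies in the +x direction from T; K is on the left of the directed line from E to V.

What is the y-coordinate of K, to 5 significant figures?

36.029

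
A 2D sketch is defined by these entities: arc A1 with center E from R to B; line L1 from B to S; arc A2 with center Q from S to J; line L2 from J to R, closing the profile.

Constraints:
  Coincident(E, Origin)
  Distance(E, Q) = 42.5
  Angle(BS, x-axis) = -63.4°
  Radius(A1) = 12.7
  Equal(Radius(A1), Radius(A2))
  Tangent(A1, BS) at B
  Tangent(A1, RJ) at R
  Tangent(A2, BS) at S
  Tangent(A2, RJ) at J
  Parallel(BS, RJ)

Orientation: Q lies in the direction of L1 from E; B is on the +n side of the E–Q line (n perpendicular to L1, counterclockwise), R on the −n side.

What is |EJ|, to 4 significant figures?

44.36

Tangency of A1 to both parallel lines with radius 12.7 puts B and R at E ± 12.7·n: B = (11.36, 5.687), R = (-11.36, -5.687). Equal radii place S and J the same way about Q: S = Q + 12.7·n = (30.39, -32.32), J = Q − 12.7·n = (7.674, -43.69). Then |EJ| = |J − E| = 44.36.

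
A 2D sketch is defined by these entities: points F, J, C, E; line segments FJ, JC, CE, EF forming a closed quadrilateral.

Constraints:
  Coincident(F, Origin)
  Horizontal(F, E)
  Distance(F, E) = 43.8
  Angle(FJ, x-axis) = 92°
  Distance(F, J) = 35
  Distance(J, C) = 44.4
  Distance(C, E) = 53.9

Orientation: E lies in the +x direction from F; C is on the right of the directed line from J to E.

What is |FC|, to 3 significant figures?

12.8

Checks: F = (0.00, 0.00) ✓; |JC| = 44.40 ✓; |CE| = 53.90 ✓.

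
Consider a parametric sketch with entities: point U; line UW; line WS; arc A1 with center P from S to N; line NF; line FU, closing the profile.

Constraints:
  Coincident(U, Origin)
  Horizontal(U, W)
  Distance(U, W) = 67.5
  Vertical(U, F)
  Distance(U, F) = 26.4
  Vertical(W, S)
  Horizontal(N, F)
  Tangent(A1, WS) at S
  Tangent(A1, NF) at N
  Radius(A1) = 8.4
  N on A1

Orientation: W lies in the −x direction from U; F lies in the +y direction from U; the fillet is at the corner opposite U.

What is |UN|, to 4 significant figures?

64.73

U is at the origin; U and W share the same y with |UW| = 67.5 and W on the −x side, so W = (-67.50, 0.000). UF is vertical with |UF| = 26.4 and F on the +y side, so F = (0.000, 26.40). The virtual corner opposite U is at (-67.50, 26.40). Since A1 is tangent to WS there, PS ⟂ WS and A1 meets NF tangentially, so PN is at right angles to NF, with radius 8.4, so the center P sits 8.4 in from both sides at P = (-59.10, 18.00). That places the tangent points at S = (-67.50, 18.00) on WS and N = (-59.10, 26.40) on NF. Then |UN| = |N − U| = 64.73.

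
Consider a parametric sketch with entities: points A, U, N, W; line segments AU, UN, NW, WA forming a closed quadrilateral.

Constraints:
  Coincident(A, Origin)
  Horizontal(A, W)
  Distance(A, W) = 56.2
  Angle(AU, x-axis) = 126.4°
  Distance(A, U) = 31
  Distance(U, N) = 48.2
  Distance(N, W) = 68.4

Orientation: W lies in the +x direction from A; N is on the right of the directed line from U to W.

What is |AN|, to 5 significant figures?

23.786

Checks: |UN| = 48.20 ✓; |NW| = 68.40 ✓.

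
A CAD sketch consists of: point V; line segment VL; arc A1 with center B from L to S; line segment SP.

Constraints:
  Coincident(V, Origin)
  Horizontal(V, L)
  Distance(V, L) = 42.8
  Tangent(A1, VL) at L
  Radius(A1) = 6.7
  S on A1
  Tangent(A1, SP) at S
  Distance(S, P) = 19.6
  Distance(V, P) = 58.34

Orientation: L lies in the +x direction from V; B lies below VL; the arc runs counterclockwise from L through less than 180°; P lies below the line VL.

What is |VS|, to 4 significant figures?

40.02

Checks: |BS| = 6.700 ✓; ∠(BS, SP) = 90.00° ✓; |SP| = 19.60 ✓; |VP| = 58.34 ✓.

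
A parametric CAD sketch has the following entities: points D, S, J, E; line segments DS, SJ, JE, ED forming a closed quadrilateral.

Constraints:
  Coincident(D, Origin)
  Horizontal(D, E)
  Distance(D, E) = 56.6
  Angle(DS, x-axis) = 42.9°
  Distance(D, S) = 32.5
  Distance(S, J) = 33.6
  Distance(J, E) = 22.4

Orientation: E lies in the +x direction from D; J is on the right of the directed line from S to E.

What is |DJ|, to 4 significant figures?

37.28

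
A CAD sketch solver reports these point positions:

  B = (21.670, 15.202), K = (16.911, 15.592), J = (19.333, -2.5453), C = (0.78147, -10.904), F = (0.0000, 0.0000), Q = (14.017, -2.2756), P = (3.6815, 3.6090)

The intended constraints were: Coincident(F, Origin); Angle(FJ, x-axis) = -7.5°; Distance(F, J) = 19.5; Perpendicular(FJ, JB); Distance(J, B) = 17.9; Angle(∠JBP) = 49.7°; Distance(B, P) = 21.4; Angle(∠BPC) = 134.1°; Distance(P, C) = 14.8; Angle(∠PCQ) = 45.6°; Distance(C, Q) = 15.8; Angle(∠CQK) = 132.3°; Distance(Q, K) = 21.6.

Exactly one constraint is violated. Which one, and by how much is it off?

Distance(Q, K) = 21.6 — off by 3.50.

F = (0.00, 0.00) ✓; FJ at -7.500° ✓; |FJ| = 19.50 ✓; ∠(FJ, JB) = 90.00° ✓; |JB| = 17.90 ✓; ∠JBP = 49.70° ✓; |BP| = 21.40 ✓; ∠BPC = 134.1° ✓; |PC| = 14.80 ✓; ∠PCQ = 45.60° ✓; |CQ| = 15.80 ✓; ∠CQK = 132.3° ✓; |QK| = 18.10 ✗.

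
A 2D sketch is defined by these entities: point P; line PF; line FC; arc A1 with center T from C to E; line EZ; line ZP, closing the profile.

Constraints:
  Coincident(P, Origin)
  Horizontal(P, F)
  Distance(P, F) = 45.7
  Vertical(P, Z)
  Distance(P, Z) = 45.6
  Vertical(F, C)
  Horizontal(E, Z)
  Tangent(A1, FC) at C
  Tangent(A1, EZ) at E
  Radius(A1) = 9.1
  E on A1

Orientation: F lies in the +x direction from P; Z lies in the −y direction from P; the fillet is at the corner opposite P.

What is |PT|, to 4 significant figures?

51.69

PZ is vertical with |PZ| = 45.6 and Z on the −y side, so Z = (0.000, -45.60). The virtual corner opposite P is at (45.70, -45.60). A1 meets FC tangentially, so TC is at right angles to FC and the tangent condition forces TE to be normal to EZ, with radius 9.1, so the center T sits 9.1 in from both sides at T = (36.60, -36.50). Then |PT| = |T − P| = 51.69.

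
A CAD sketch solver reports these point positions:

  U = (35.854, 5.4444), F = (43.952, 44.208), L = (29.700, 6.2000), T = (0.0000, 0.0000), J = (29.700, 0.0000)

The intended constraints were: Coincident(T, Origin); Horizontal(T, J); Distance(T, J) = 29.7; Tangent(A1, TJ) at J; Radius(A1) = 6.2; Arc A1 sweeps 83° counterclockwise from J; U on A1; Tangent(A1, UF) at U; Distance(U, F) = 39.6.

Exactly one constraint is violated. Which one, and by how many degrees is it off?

Tangent(A1, UF) at U — off by 4.80°.

T = (0.00, 0.00) ✓; T.y = 0.00, J.y = 0.00 ✓; |TJ| = 29.70 ✓; ∠(LJ, JT) = 90.00° ✓; |LJ| = 6.200 ✓; bearing(L→U) − bearing(L→J) = 83.00° ✓; |LU| = 6.200 ✓; ∠(LU, UF) = 94.80° ✗; |UF| = 39.60 ✓.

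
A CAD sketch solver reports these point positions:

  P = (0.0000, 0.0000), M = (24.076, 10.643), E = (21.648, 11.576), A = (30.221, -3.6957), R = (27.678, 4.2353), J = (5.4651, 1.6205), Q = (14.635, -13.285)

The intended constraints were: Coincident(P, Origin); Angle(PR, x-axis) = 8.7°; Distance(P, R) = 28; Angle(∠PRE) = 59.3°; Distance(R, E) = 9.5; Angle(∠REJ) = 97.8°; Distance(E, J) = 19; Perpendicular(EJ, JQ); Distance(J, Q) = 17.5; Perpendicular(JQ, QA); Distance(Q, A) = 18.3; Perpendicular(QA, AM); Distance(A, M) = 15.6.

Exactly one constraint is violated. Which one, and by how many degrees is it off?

Perpendicular(QA, AM) — off by 8.40°.

P = (0.00, 0.00) ✓; PR at 8.700° ✓; |PR| = 28.00 ✓; ∠PRE = 59.30° ✓; |RE| = 9.500 ✓; ∠REJ = 97.80° ✓; |EJ| = 19.00 ✓; ∠(EJ, JQ) = 90.00° ✓; |JQ| = 17.50 ✓; ∠(JQ, QA) = 90.00° ✓; |QA| = 18.30 ✓; ∠(QA, AM) = 81.60° ✗; |AM| = 15.60 ✓.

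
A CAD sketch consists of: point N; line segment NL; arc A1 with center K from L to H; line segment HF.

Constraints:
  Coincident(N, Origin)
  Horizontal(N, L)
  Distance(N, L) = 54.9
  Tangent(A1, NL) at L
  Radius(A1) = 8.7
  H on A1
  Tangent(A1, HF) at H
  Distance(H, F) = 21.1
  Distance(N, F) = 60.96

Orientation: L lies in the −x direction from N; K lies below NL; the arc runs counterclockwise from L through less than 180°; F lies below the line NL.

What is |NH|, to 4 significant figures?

63.83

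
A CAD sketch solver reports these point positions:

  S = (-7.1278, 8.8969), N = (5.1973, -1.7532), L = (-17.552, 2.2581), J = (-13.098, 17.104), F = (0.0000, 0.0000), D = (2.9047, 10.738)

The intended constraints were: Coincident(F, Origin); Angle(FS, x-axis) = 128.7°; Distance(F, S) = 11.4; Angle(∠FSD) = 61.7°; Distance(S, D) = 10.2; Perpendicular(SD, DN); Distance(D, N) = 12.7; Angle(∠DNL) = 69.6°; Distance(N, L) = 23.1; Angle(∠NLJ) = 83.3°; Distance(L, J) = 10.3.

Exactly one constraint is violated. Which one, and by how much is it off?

Distance(L, J) = 10.3 — off by 5.20.

F = (0.00, 0.00) ✓; FS at 128.7° ✓; |FS| = 11.40 ✓; ∠FSD = 61.70° ✓; |SD| = 10.20 ✓; ∠(SD, DN) = 90.00° ✓; |DN| = 12.70 ✓; ∠DNL = 69.60° ✓; |NL| = 23.10 ✓; ∠NLJ = 83.30° ✓; |LJ| = 15.50 ✗.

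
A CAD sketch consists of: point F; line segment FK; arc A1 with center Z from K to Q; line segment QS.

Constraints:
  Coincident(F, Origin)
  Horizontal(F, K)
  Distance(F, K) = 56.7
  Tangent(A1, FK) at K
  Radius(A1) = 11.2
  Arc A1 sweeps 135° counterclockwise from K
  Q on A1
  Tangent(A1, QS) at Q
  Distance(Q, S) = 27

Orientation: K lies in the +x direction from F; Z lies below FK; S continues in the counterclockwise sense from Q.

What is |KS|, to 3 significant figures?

39.8

F is at the origin; F and K share the same y with |FK| = 56.7 and K on the +x side, so K = (56.7, 0.00). Tangency of A1 to FK means the radius ZK is perpendicular to FK, so Z = K + (0, -11.2) = (56.7, -11.2). On A1, K sits at bearing 90° from Z; a 135° counterclockwise sweep puts Q at bearing 225°, so Q = Z + 11.2·(cos 225°, sin 225°) = (48.8, -19.1). Since A1 is tangent to QS there, ZQ ⟂ QS, so QS runs along (−sin 225°, cos 225°); with |QS| = 27.0, S = (67.9, -38.2). Then |KS| = |S − K| = 39.8.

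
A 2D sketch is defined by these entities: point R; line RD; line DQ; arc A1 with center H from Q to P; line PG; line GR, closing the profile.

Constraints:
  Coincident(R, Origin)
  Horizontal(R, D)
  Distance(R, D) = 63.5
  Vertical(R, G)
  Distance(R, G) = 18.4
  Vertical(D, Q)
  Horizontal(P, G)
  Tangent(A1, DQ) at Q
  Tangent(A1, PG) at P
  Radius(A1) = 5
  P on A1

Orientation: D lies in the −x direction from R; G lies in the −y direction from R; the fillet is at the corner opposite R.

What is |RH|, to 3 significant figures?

60.0

RG is vertical with |RG| = 18.4 and G on the −y side, so G = (0.00, -18.4). The virtual corner opposite R is at (-63.5, -18.4). The tangent condition forces HQ to be normal to DQ and A1 meets PG tangentially, so HP is at right angles to PG, with radius 5.0, so the center H sits 5.0 in from both sides at H = (-58.5, -13.4). Then |RH| = |H − R| = 60.0.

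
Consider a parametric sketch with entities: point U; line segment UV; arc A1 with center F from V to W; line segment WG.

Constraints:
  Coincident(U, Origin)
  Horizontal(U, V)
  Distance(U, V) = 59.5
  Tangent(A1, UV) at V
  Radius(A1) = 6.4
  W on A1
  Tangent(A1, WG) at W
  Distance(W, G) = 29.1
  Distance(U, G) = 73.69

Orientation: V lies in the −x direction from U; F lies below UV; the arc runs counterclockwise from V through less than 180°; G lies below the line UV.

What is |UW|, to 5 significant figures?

66.234

U is at the origin; U and V share the same y with |UV| = 59.5 and V on the −x side, so V = (-59.500, 0.0000). The tangent condition forces FV to be normal to UV, so F = V + (0, -6.4) = (-59.500, -6.4000). Since FW ⟂ WG (tangency), |FG| = √(6.4² + 29.1²) = 29.795 regardless of where W sits on A1. So G lies on both circle(U, 73.69) and circle(F, 29.795); the below-UV intersection is G = (-64.417, -35.787). W is the foot of the tangent from G: W = (-65.892, -6.7244).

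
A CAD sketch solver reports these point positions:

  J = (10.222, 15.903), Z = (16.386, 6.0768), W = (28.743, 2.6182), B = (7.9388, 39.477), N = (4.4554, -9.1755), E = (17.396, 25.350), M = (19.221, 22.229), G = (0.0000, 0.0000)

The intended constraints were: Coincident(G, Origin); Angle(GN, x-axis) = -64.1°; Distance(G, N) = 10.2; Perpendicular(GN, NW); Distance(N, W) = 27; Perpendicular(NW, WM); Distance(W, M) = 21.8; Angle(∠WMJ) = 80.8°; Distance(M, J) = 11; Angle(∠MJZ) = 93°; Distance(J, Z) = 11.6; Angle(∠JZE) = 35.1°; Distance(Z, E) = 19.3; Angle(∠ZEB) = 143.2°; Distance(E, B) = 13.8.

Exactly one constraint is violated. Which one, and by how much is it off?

Distance(E, B) = 13.8 — off by 3.20.

G = (0.00, 0.00) ✓; GN at -64.10° ✓; |GN| = 10.20 ✓; ∠(GN, NW) = 90.00° ✓; |NW| = 27.00 ✓; ∠(NW, WM) = 90.00° ✓; |WM| = 21.80 ✓; ∠WMJ = 80.79° ✓; |MJ| = 11.00 ✓; ∠MJZ = 93.01° ✓; |JZ| = 11.60 ✓; ∠JZE = 35.10° ✓; |ZE| = 19.30 ✓; ∠ZEB = 143.2° ✓; |EB| = 17.00 ✗.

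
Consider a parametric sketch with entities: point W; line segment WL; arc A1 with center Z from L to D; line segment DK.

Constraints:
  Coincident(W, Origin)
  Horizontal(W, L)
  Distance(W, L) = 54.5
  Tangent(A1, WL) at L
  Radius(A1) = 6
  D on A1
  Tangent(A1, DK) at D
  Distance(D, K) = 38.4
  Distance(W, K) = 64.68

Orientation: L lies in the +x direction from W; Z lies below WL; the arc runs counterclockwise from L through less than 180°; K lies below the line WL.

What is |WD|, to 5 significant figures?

48.849

W is at the origin; W and L share the same y with |WL| = 54.5 and L on the +x side, so L = (54.500, 0.0000). The tangent condition forces ZL to be normal to WL, so Z = L + (0, -6) = (54.500, -6.0000). Since ZD ⟂ DK (tangency), |ZK| = √(6.0² + 38.4²) = 38.866 regardless of where D sits on A1. So K lies on both circle(W, 64.68) and circle(Z, 38.866); the below-WL intersection is K = (47.239, -44.182). D is the foot of the tangent from K: D = (48.503, -5.8024).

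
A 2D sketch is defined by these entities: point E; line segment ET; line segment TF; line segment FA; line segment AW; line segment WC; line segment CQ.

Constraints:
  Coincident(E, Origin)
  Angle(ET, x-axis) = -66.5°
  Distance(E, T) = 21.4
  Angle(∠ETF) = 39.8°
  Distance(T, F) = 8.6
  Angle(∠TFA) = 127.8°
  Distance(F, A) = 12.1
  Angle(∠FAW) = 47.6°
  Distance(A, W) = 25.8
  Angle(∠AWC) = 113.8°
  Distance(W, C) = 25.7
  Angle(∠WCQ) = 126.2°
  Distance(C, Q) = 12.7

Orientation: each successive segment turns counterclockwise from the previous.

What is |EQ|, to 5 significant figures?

49.246

E is at the origin; ET runs at -66.5° with length 21.4, so T = (8.5332, -19.625). ∠ETF = 39.8° gives TF at 73.700° from the x-axis; with |TF| = 8.6, F = (10.947, -11.371). ∠TFA = 127.8° gives FA at 125.90° from the x-axis; with |FA| = 12.1, A = (3.8519, -1.5693). ∠FAW = 47.6° gives AW at -101.70° from the x-axis; with |AW| = 25.8, W = (-1.3801, -26.833). ∠AWC = 113.8° gives WC at -35.500° from the x-axis; with |WC| = 25.7, C = (19.543, -41.757). ∠WCQ = 126.2° gives CQ at 18.300° from the x-axis; with |CQ| = 12.7, Q = (31.600, -37.770). Then |EQ| = |Q − E| = 49.246.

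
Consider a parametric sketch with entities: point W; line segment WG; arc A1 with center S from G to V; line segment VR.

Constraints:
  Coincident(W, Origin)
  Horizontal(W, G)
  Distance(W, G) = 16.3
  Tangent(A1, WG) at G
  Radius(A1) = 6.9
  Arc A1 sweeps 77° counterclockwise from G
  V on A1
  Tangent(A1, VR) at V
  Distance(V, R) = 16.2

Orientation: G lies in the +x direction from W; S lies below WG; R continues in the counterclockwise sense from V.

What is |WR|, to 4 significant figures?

21.95

W is at the origin; W and G share the same y with |WG| = 16.3 and G on the +x side, so G = (16.30, 0.000). A1 meets WG tangentially, so SG is at right angles to WG, so S = G + (0, -6.9) = (16.30, -6.900). On A1, G sits at bearing 90° from S; a 77° counterclockwise sweep puts V at bearing 167°, so V = S + 6.9·(cos 167°, sin 167°) = (9.577, -5.348). Since A1 is tangent to VR there, SV ⟂ VR, so VR runs along (−sin 167°, cos 167°); with |VR| = 16.2, R = (5.933, -21.13). Then |WR| = |R − W| = 21.95.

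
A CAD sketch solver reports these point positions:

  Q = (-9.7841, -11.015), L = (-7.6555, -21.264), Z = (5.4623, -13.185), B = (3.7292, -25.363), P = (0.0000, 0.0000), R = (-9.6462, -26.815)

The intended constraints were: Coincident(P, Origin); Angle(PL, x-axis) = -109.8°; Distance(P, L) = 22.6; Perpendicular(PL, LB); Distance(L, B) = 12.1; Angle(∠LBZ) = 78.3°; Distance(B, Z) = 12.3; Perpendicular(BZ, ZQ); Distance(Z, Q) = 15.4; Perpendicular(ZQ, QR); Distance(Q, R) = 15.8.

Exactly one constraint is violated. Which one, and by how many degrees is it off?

Perpendicular(ZQ, QR) — off by 8.60°.

P = (0.00, 0.00) ✓; PL at -109.8° ✓; |PL| = 22.60 ✓; ∠(PL, LB) = 90.00° ✓; |LB| = 12.10 ✓; ∠LBZ = 78.30° ✓; |BZ| = 12.30 ✓; ∠(BZ, ZQ) = 90.00° ✓; |ZQ| = 15.40 ✓; ∠(ZQ, QR) = 98.60° ✗; |QR| = 15.80 ✓.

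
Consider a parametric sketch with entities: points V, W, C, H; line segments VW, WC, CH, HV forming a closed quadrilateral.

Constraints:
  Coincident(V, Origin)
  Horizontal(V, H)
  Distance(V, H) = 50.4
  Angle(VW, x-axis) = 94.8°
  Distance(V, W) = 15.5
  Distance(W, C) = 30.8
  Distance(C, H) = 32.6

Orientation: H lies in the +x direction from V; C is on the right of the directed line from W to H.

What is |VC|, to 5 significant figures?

20.376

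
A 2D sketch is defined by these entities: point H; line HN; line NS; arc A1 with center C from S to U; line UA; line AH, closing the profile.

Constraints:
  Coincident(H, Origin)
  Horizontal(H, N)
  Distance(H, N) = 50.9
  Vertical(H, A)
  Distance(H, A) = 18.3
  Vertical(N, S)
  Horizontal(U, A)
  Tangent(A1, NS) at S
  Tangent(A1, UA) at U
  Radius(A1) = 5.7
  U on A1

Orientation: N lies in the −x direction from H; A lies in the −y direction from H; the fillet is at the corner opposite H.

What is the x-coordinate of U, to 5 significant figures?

-45.200

H is at the origin; HN is horizontal with |HN| = 50.9 and N on the −x side, so N = (-50.900, 0.0000). H and A share the same x with |HA| = 18.3 and A on the −y side, so A = (0.0000, -18.300). The virtual corner opposite H is at (-50.900, -18.300). The tangent condition forces CS to be normal to NS and since A1 is tangent to UA there, CU ⟂ UA, with radius 5.7, so the center C sits 5.7 in from both sides at C = (-45.200, -12.600). That places the tangent points at S = (-50.900, -12.600) on NS and U = (-45.200, -18.300) on UA. So U.x = -45.200.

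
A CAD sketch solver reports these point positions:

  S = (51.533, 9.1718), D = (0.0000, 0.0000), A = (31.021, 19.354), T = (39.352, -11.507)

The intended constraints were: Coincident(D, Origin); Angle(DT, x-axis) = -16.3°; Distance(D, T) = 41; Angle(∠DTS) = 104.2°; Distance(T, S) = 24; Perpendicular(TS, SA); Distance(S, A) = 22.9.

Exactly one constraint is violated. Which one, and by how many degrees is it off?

Perpendicular(TS, SA) — off by 4.10°.

D = (0.00, 0.00) ✓; DT at -16.30° ✓; |DT| = 41.00 ✓; ∠DTS = 104.2° ✓; |TS| = 24.00 ✓; ∠(TS, SA) = 94.10° ✗; |SA| = 22.90 ✓.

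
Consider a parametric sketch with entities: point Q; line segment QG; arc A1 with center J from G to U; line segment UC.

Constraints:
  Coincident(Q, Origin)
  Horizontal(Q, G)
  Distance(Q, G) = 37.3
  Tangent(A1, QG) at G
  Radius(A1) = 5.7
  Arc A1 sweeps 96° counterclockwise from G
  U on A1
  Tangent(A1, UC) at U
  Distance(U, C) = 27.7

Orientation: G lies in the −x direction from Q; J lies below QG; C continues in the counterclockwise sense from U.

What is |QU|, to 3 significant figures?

43.4

Q is at the origin; QG is horizontal with |QG| = 37.3 and G on the −x side, so G = (-37.3, 0.00). Since A1 is tangent to QG there, JG ⟂ QG, so J = G + (0, -5.7) = (-37.3, -5.70). On A1, G sits at bearing 90° from J; a 96° counterclockwise sweep puts U at bearing 186°, so U = J + 5.7·(cos 186°, sin 186°) = (-43.0, -6.30). Then |QU| = |U − Q| = 43.4.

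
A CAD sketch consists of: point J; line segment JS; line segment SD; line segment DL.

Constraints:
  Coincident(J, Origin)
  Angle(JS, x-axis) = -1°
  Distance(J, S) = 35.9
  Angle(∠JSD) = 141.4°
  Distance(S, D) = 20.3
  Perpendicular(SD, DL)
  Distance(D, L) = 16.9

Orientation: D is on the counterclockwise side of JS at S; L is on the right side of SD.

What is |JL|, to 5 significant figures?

62.311

J is at the origin; JS runs at -1.0° with length 35.9, so S = 35.9·(cos -1.0°, sin -1.0°) = (35.895, -0.62654). ∠JSD = 141.4°, so SD runs at -1.0° + (180° − 141.4°) = 37.600° from the x-axis; with |SD| = 20.3, D = S + 20.3·(cos 37.600°, sin 37.600°) = (51.978, 11.759). SD ⟂ DL; with |DL| = 16.9 on the right of SD, L = D + 16.9·(0.61015, -0.79229) = (62.289, -1.6303). Then |JL| = |L − J| = 62.311.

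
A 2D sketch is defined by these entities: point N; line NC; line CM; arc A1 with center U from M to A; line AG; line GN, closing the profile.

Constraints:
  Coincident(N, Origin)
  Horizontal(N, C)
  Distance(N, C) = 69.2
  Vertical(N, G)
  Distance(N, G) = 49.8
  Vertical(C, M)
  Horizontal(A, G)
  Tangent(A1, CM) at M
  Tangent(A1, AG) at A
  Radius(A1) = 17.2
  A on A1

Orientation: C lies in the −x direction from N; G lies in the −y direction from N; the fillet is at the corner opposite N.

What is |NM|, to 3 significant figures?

76.5

N is at the origin; NC is horizontal with |NC| = 69.2 and C on the −x side, so C = (-69.2, 0.00). NG is vertical with |NG| = 49.8 and G on the −y side, so G = (0.00, -49.8). The virtual corner opposite N is at (-69.2, -49.8). A1 meets CM tangentially, so UM is at right angles to CM and since A1 is tangent to AG there, UA ⟂ AG, with radius 17.2, so the center U sits 17.2 in from both sides at U = (-52.0, -32.6). That places the tangent points at M = (-69.2, -32.6) on CM and A = (-52.0, -49.8) on AG. Then |NM| = |M − N| = 76.5.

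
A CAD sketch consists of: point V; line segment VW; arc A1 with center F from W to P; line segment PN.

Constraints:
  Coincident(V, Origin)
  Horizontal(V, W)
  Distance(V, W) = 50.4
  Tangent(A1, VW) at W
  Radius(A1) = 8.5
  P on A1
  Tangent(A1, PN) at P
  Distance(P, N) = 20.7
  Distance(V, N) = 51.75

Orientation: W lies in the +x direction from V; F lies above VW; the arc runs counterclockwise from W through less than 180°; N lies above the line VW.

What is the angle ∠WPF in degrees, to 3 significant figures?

23.6°

Checks: |FP| = 8.500 ✓; ∠(FP, PN) = 90.00° ✓; |PN| = 20.70 ✓; |VN| = 51.75 ✓.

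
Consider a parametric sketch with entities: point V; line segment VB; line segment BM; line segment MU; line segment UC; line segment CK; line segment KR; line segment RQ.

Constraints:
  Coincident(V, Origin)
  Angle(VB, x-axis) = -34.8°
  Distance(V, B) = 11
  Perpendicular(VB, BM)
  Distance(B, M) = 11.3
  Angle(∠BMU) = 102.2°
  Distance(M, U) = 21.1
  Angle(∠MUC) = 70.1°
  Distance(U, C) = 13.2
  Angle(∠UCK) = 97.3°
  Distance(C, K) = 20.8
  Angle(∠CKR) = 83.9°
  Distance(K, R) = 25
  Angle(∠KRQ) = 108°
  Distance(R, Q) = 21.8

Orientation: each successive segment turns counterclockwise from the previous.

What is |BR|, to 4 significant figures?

27.68

∠UCK = 97.3° gives CK at -34.40° from the x-axis; with |CK| = 20.8, K = (12.24, -5.069). ∠CKR = 83.9° gives KR at 61.70° from the x-axis; with |KR| = 25.0, R = (24.09, 16.94). Then |BR| = |R − B| = 27.68.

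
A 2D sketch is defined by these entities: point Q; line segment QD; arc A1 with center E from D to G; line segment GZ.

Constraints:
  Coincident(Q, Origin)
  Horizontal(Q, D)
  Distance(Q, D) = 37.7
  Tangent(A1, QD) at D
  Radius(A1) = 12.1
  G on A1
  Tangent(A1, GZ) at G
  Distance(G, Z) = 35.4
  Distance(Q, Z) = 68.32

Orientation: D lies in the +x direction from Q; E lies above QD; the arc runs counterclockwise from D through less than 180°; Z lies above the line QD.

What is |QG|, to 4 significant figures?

51.33

Q is at the origin; Q and D share the same y with |QD| = 37.7 and D on the +x side, so D = (37.70, 0.000). Tangency of A1 to QD means the radius ED is perpendicular to QD, so E = D + (0, 12.1) = (37.70, 12.10). Since EG ⟂ GZ (tangency), |EZ| = √(12.1² + 35.4²) = 37.41 regardless of where G sits on A1. So Z lies on both circle(Q, 68.32) and circle(E, 37.41); the above-QD intersection is Z = (48.78, 47.83). G is the foot of the tangent from Z: G = (49.80, 12.45).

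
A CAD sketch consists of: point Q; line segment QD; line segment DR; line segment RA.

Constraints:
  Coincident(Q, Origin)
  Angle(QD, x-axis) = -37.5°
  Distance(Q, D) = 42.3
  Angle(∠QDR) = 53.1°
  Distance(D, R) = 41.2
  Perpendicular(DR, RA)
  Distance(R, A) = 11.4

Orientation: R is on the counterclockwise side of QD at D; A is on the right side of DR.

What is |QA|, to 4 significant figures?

47.91

Q is at the origin; QD runs at -37.5° with length 42.3, so D = 42.3·(cos -37.5°, sin -37.5°) = (33.56, -25.75). ∠QDR = 53.1°, so DR runs at -37.5° + (180° − 53.1°) = 89.40° from the x-axis; with |DR| = 41.2, R = D + 41.2·(cos 89.40°, sin 89.40°) = (33.99, 15.45). DR ⟂ RA; with |RA| = 11.4 on the right of DR, A = R + 11.4·(0.9999, -0.01047) = (45.39, 15.33). Then |QA| = |A − Q| = 47.91.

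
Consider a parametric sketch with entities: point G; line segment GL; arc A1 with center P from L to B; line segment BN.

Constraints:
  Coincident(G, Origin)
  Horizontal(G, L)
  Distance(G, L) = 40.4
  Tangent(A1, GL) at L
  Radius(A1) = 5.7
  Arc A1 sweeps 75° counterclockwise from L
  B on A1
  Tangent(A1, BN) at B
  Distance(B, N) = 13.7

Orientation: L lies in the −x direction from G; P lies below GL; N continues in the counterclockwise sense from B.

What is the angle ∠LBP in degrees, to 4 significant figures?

52.50°

The tangent condition forces PL to be normal to GL, so P = L + (0, -5.7) = (-40.40, -5.700). On A1, L sits at bearing 90° from P; a 75° counterclockwise sweep puts B at bearing 165°, so B = P + 5.7·(cos 165°, sin 165°) = (-45.91, -4.225). Then cos ∠LBP = BL·BP / (|BL||BP|), giving 52.50°.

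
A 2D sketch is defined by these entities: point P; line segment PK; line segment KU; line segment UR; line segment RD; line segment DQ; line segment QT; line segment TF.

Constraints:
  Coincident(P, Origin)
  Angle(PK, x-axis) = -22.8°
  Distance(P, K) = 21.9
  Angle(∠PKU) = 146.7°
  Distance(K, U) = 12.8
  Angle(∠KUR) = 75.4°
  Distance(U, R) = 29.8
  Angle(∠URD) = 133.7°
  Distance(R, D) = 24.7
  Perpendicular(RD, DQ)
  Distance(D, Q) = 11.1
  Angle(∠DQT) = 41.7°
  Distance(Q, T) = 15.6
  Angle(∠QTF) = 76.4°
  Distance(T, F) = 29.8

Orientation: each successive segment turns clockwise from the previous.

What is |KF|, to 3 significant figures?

65.5

∠DQT = 41.7° gives QT at -75.3° from the x-axis; with |QT| = 15.6, T = (-13.8, -22.9). ∠QTF = 76.4° gives TF at -179° from the x-axis; with |TF| = 29.8, F = (-43.6, -23.5). Then |KF| = |F − K| = 65.5.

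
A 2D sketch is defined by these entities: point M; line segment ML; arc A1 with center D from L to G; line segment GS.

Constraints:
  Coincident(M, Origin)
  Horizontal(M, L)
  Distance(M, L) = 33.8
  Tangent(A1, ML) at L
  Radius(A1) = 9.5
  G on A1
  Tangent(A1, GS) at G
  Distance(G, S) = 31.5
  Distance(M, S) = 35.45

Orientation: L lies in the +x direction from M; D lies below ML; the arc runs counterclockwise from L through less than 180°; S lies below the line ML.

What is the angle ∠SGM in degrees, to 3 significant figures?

75.7°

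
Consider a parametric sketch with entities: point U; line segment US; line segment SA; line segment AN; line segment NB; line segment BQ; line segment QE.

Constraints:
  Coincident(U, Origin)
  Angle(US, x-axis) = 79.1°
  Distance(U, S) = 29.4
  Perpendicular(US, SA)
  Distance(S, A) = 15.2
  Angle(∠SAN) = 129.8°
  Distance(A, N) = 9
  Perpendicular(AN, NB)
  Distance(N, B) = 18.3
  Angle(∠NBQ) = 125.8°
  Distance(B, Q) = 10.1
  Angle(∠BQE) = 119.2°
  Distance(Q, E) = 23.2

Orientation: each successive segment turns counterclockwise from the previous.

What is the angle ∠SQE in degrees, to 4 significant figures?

24.94°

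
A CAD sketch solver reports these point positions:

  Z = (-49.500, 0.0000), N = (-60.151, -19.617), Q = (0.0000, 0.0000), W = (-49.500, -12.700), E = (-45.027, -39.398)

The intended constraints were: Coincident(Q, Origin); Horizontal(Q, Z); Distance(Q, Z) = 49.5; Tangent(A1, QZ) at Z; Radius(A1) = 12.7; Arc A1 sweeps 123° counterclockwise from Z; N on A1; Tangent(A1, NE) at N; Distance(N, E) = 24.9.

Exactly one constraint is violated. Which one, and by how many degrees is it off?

Tangent(A1, NE) at N — off by 4.40°.

Q = (0.00, 0.00) ✓; Q.y = 0.00, Z.y = 0.00 ✓; |QZ| = 49.50 ✓; ∠(WZ, ZQ) = 90.00° ✓; |WZ| = 12.70 ✓; bearing(W→N) − bearing(W→Z) = 123.0° ✓; |WN| = 12.70 ✓; ∠(WN, NE) = 85.60° ✗; |NE| = 24.90 ✓.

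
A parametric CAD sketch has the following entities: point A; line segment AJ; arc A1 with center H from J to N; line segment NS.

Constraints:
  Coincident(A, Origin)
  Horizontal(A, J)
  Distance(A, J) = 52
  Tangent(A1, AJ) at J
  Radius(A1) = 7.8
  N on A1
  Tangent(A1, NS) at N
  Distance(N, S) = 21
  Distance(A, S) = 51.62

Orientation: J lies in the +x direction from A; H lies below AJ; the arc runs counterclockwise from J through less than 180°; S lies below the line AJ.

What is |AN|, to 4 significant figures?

44.82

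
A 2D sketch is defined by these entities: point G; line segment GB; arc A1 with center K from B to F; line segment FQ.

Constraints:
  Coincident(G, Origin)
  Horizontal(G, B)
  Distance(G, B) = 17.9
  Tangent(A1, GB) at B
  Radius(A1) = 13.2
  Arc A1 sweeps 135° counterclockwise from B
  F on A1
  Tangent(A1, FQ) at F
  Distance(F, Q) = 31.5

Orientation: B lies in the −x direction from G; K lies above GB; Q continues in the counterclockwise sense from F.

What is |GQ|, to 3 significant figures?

54.4

G is at the origin; G and B share the same y with |GB| = 17.9 and B on the −x side, so B = (-17.9, 0.00). Since A1 is tangent to GB there, KB ⟂ GB, so K = B + (0, 13.2) = (-17.9, 13.2). On A1, B sits at bearing -90° from K; a 135° counterclockwise sweep puts F at bearing 45°, so F = K + 13.2·(cos 45°, sin 45°) = (-8.57, 22.5). A1 meets FQ tangentially, so KF is at right angles to FQ, so FQ runs along (−sin 45°, cos 45°); with |FQ| = 31.5, Q = (-30.8, 44.8). Then |GQ| = |Q − G| = 54.4.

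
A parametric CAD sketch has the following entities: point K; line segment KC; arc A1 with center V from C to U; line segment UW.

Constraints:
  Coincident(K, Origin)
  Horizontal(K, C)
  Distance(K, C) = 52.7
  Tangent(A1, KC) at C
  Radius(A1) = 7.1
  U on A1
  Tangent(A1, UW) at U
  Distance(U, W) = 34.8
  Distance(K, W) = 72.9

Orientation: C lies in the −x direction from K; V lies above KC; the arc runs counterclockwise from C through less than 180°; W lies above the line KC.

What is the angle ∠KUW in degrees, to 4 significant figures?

124.8°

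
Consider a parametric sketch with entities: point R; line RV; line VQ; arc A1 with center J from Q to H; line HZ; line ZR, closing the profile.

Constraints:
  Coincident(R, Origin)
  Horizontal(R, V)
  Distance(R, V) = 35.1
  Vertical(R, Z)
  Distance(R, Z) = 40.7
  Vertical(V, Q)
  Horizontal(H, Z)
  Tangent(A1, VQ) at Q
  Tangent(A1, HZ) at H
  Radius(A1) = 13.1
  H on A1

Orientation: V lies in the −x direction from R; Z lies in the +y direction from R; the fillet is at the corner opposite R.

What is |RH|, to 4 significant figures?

46.27

The virtual corner opposite R is at (-35.10, 40.70). Tangency of A1 to VQ means the radius JQ is perpendicular to VQ and tangency of A1 to HZ means the radius JH is perpendicular to HZ, with radius 13.1, so the center J sits 13.1 in from both sides at J = (-22.00, 27.60). That places the tangent points at Q = (-35.10, 27.60) on VQ and H = (-22.00, 40.70) on HZ. Then |RH| = |H − R| = 46.27.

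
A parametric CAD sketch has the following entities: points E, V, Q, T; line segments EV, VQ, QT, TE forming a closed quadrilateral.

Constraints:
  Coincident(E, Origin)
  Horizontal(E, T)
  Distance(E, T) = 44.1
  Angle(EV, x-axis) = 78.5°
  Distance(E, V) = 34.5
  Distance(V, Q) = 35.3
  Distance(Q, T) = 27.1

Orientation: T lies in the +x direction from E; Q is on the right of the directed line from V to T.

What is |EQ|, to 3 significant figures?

17.0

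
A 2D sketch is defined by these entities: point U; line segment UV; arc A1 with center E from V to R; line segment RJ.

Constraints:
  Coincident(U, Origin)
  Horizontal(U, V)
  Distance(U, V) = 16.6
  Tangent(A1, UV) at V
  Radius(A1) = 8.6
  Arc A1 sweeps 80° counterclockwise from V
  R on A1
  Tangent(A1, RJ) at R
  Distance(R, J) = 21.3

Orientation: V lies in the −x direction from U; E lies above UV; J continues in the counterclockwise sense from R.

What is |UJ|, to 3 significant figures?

28.4

U is at the origin; UV is horizontal with |UV| = 16.6 and V on the −x side, so V = (-16.6, 0.00). The tangent condition forces EV to be normal to UV, so E = V + (0, 8.6) = (-16.6, 8.60). On A1, V sits at bearing -90° from E; an 80° counterclockwise sweep puts R at bearing -10°, so R = E + 8.6·(cos -10°, sin -10°) = (-8.13, 7.11). The tangent condition forces ER to be normal to RJ, so RJ runs along (−sin -10°, cos -10°); with |RJ| = 21.3, J = (-4.43, 28.1). Then |UJ| = |J − U| = 28.4.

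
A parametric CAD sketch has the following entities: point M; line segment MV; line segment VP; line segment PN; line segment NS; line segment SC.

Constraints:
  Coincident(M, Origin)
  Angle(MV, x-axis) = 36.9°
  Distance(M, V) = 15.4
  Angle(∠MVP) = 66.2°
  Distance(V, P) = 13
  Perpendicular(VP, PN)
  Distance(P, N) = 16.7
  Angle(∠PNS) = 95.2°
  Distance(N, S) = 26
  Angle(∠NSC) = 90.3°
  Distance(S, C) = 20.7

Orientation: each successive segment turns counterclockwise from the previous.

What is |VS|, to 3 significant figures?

23.0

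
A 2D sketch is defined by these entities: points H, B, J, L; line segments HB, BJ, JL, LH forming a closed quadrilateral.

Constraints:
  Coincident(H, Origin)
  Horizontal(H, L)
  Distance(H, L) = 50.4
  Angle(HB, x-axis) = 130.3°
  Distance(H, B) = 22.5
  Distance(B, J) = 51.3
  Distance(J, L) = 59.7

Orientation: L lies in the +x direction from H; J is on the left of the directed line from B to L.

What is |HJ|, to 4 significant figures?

57.30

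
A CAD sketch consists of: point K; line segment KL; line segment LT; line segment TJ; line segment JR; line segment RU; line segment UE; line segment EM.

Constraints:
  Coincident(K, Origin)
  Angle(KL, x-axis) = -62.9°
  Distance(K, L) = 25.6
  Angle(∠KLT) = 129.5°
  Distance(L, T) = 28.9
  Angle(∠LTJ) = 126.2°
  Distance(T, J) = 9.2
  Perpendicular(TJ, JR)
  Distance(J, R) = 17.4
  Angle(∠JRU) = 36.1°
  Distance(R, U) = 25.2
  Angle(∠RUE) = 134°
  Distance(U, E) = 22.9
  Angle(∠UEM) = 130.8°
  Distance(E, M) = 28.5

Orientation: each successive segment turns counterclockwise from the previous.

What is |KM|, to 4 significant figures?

94.42

K is at the origin; KL runs at -62.9° with length 25.6, so L = (11.66, -22.79). ∠KLT = 129.5° gives LT at -12.40° from the x-axis; with |LT| = 28.9, T = (39.89, -29.00). ∠LTJ = 126.2° gives TJ at 41.40° from the x-axis; with |TJ| = 9.2, J = (46.79, -22.91). TJ ⟂ JR, so JR runs at 131.4°; with |JR| = 17.4, R = (35.28, -9.859). ∠JRU = 36.1° gives RU at -84.70° from the x-axis; with |RU| = 25.2, U = (37.61, -34.95). ∠RUE = 134.0° gives UE at -38.70° from the x-axis; with |UE| = 22.9, E = (55.48, -49.27). ∠UEM = 130.8° gives EM at 10.50° from the x-axis; with |EM| = 28.5, M = (83.50, -44.08). Then |KM| = |M − K| = 94.42.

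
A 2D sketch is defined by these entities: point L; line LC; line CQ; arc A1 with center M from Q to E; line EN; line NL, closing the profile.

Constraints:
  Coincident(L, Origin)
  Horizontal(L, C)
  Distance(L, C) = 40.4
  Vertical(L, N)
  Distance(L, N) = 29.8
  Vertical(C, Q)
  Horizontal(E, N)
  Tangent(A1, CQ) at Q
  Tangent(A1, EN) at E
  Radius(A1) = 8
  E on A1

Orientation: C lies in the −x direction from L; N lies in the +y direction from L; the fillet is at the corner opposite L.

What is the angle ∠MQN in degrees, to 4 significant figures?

11.20°

The virtual corner opposite L is at (-40.40, 29.80). A1 meets CQ tangentially, so MQ is at right angles to CQ and since A1 is tangent to EN there, ME ⟂ EN, with radius 8.0, so the center M sits 8.0 in from both sides at M = (-32.40, 21.80). That places the tangent points at Q = (-40.40, 21.80) on CQ and E = (-32.40, 29.80) on EN. Then cos ∠MQN = QM·QN / (|QM||QN|), giving 11.20°.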